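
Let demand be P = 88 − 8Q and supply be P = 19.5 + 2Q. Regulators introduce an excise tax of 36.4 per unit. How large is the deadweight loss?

66.248

Competitive equilibrium: 88 − 8Q = 19.5 + 2Q → Q* = 6.85, P* = 33.2.
With the tax, the buyer price exceeds the seller price by 36.4: (88 − 8Q) − (19.5 + 2Q) = 36.4 → Q' = 3.21.
ΔQ = 6.85 − 3.21 = 3.64; the wedge equals the tax, 36.4.
DWL = ½ × 3.64 × 36.4 = 66.248.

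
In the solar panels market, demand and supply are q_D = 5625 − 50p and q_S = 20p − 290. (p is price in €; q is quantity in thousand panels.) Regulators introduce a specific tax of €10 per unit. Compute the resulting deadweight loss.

In inverse form: demand p = 112.5 − 0.02q, supply p = 14.5 + 0.05q.
Competitive equilibrium: 112.5 − 0.02q = 14.5 + 0.05q → q* = 1400, p* = 84.5.
With the tax, the buyer price exceeds the seller price by 10: (112.5 − 0.02q) − (14.5 + 0.05q) = 10 → q' = 1257.1429.
Δq = 1400 − 1257.1429 = 142.8571; the wedge equals the tax, 10.
DWL = ½ × 142.8571 × 10 = €714.29 thousand.

€714.29 thousand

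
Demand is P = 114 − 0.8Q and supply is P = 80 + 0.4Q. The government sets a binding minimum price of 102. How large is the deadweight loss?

106.67

Competitive equilibrium: 114 − 0.8Q = 80 + 0.4Q → Q* = 28.3333, P* = 91.3333.
At the floor P = 102, quantity demanded = (114 − 102)/0.8 = 15.
Sellers' marginal cost at Q' = 15: 80 + 0.4·15 = 86.
ΔQ = 28.3333 − 15 = 13.3333; wedge = 102 − 86 = 16.
The triangle = ½ × 13.3333 × 16 = 106.67.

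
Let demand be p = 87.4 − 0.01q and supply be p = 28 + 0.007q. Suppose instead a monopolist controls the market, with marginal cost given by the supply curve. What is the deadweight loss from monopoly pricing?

14235.29

Competitive equilibrium: 87.4 − 0.01q = 28 + 0.007q → q* = 3494.1176, p* = 52.4588.
Marginal revenue: MR = 87.4 − 0.02q. Set MR = MC: 87.4 − 0.02q = 28 + 0.007q → q_m = 2200.
Price p_m = 87.4 − 0.01·2200 = 65.4; MC(q_m) = 28 + 0.007·2200 = 43.4.
Competitive q* = 3494.1176, so Δq = 1294.1176; wedge = 65.4 − 43.4 = 22.
DWL = ½ × 1294.1176 × 22 = 14235.29.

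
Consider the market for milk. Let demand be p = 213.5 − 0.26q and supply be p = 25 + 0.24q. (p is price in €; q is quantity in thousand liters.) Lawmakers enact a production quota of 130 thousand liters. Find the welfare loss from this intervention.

€15252.25 thousand

Competitive equilibrium: 213.5 − 0.26q = 25 + 0.24q → q* = 377, p* = 115.48.
At q = 130: demand price = 213.5 − 0.26·130 = 179.7; supply price = 25 + 0.24·130 = 56.2.
Δq = 377 − 130 = 247; wedge = 179.7 − 56.2 = 123.5.
Welfare loss = ½ × 247 × 123.5 = €15252.25 thousand.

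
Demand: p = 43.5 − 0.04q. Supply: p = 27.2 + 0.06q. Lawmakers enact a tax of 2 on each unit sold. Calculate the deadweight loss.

20

Competitive equilibrium: 43.5 − 0.04q = 27.2 + 0.06q → q* = 163, p* = 36.98.
With the tax, the buyer price exceeds the seller price by 2: (43.5 − 0.04q) − (27.2 + 0.06q) = 2 → q' = 143.
Δq = 163 − 143 = 20; the wedge equals the tax, 2.
DWL = ½ × 20 × 2 = 20.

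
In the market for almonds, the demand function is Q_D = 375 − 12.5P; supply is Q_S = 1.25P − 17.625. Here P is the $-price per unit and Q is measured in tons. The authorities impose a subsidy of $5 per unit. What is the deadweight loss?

In inverse form: demand P = 30 − 0.08Q, supply P = 14.1 + 0.8Q.
Competitive equilibrium: 30 − 0.08Q = 14.1 + 0.8Q → Q* = 18.0682, P* = 28.5545.
The subsidy lowers effective supply by 5: P = 9.1 + 0.8Q.
New quantity: 30 − 0.08Q = 9.1 + 0.8Q → Q' = 23.75.
Overproduction ΔQ = 23.75 − 18.0682 = 5.6818; wedge = subsidy = 5.
Welfare loss = ½ × 5.6818 × 5 = $14.20.

$14.20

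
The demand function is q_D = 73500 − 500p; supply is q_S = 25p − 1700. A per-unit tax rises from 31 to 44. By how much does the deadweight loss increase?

11607.14

In inverse form: demand p = 147 − 0.002q, supply p = 68 + 0.04q.
Competitive equilibrium: 147 − 0.002q = 68 + 0.04q → q* = 1880.9524, p* = 143.2381.
For a per-unit tax t: Δq = t/0.042, so DWL = ½·t·(t/0.042) = t²/0.084.
At t = 31: DWL = 11440.476. At t = 44: DWL = 23047.619.
Increase = 23047.619 − 11440.476 = 11607.14.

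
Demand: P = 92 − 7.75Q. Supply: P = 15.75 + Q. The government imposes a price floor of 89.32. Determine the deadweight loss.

306.39

Competitive equilibrium: 92 − 7.75Q = 15.75 + Q → Q* = 8.7143, P* = 24.4643.
At the floor P = 89.32, quantity demanded = (92 − 89.32)/7.75 = 0.3458.
Sellers' marginal cost at Q' = 0.3458: 15.75 + 1·0.3458 = 16.0958.
ΔQ = 8.7143 − 0.3458 = 8.3685; wedge = 89.32 − 16.0958 = 73.2242.
Welfare loss = ½ × 8.3685 × 73.2242 = 306.39.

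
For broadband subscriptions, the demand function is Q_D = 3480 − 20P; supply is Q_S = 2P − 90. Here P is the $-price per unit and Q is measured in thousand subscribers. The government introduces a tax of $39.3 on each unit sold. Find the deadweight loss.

$1404.08 thousand

In inverse form: demand P = 174 − 0.05Q, supply P = 45 + 0.5Q.
Competitive equilibrium: 174 − 0.05Q = 45 + 0.5Q → Q* = 234.5455, P* = 162.2727.
With the tax, the buyer price exceeds the seller price by 39.3: (174 − 0.05Q) − (45 + 0.5Q) = 39.3 → Q' = 163.0909.
ΔQ = 234.5455 − 163.0909 = 71.4546; the wedge equals the tax, 39.3.
Deadweight loss = ½ × 71.4546 × 39.3 = $1404.08 thousand.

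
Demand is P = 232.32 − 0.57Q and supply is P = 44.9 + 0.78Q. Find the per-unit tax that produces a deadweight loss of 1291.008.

59.04

Competitive equilibrium: 232.32 − 0.57Q = 44.9 + 0.78Q → Q* = 138.8296, P* = 153.1871.
A tax t gives ΔQ = t/1.35 and wedge t, so DWL = t²/2.7.
t²/2.7 = 1291.008 → t² = 3485.7216 → t = 59.04.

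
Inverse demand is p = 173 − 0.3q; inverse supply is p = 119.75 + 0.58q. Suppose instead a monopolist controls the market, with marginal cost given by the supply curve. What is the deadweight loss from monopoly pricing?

Competitive equilibrium: 173 − 0.3q = 119.75 + 0.58q → q* = 60.5114, p* = 154.8466.
Marginal revenue: MR = 173 − 0.6q. Set MR = MC: 173 − 0.6q = 119.75 + 0.58q → q_m = 45.1271.
Price p_m = 173 − 0.3·45.1271 = 159.4619; MC(q_m) = 119.75 + 0.58·45.1271 = 145.9237.
Competitive q* = 60.5114, so Δq = 15.3843; wedge = 159.4619 − 145.9237 = 13.5382.
Deadweight loss = ½ × 15.3843 × 13.5382 = 104.14.

104.14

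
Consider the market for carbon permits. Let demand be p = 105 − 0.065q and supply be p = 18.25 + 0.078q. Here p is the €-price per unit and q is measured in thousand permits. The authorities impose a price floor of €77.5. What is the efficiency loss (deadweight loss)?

€2409.31 thousand

Competitive equilibrium: 105 − 0.065q = 18.25 + 0.078q → q* = 606.6434, p* = 65.5682.
At the floor p = 77.5, quantity demanded = (105 − 77.5)/0.065 = 423.0769.
Sellers' marginal cost at q' = 423.0769: 18.25 + 0.078·423.0769 = 51.25.
Δq = 606.6434 − 423.0769 = 183.5665; wedge = 77.5 − 51.25 = 26.25.
DWL = ½ × 183.5665 × 26.25 = €2409.31 thousand.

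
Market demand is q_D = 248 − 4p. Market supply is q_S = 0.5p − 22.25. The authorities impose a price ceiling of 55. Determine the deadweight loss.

In inverse form: demand p = 62 − 0.25q, supply p = 44.5 + 2q.
Competitive equilibrium: 62 − 0.25q = 44.5 + 2q → q* = 7.7778, p* = 60.0556.
At the ceiling p = 55, quantity supplied = (55 − 44.5)/2 = 5.25.
Willingness to pay at q' = 5.25: 62 − 0.25·5.25 = 60.6875.
Δq = 7.7778 − 5.25 = 2.5278; wedge = 60.6875 − 55 = 5.6875.
Welfare loss = ½ × 2.5278 × 5.6875 = 7.19.

7.19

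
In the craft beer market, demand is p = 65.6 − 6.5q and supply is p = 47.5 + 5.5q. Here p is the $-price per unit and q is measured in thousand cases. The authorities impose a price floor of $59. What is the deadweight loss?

Competitive equilibrium: 65.6 − 6.5q = 47.5 + 5.5q → q* = 1.5083, p* = 55.7958.
At the floor p = 59, quantity demanded = (65.6 − 59)/6.5 = 1.0154.
Sellers' marginal cost at q' = 1.0154: 47.5 + 5.5·1.0154 = 53.0847.
Δq = 1.5083 − 1.0154 = 0.4929; wedge = 59 − 53.0847 = 5.9153.
DWL = ½ × 0.4929 × 5.9153 = $1.46 thousand.

$1.46 thousand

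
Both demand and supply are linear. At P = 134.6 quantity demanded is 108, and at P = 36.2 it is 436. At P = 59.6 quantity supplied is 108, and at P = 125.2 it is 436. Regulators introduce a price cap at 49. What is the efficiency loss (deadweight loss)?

Demand slope = (36.2 − 134.6)/(436 − 108) = −0.3, so P = 167 − 0.3Q.
Supply slope = (125.2 − 59.6)/(436 − 108) = 0.2, so P = 38 + 0.2Q.
Competitive equilibrium: 167 − 0.3Q = 38 + 0.2Q → Q* = 258, P* = 89.6.
At the ceiling P = 49, quantity supplied = (49 − 38)/0.2 = 55.
Willingness to pay at Q' = 55: 167 − 0.3·55 = 150.5.
ΔQ = 258 − 55 = 203; wedge = 150.5 − 49 = 101.5.
Welfare loss = ½ × 203 × 101.5 = 10302.25.

10302.25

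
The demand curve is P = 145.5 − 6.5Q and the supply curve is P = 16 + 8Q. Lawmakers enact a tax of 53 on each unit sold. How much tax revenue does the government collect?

Competitive equilibrium: 145.5 − 6.5Q = 16 + 8Q → Q* = 8.931, P* = 87.4483.
With the tax, the buyer price exceeds the seller price by 53: (145.5 − 6.5Q) − (16 + 8Q) = 53 → Q' = 5.2759.
Tax revenue = 53 × 5.2759 = 279.62.

279.62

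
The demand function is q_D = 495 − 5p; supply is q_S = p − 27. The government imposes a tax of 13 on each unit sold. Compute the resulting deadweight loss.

In inverse form: demand p = 99 − 0.2q, supply p = 27 + q.
Competitive equilibrium: 99 − 0.2q = 27 + q → q* = 60, p* = 87.
With the tax, the buyer price exceeds the seller price by 13: (99 − 0.2q) − (27 + q) = 13 → q' = 49.1667.
Δq = 60 − 49.1667 = 10.8333; the wedge equals the tax, 13.
The triangle = ½ × 10.8333 × 13 = 70.42.

70.42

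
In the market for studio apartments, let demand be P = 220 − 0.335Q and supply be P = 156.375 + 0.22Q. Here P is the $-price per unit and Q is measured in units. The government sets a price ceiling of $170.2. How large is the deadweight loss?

$744.56

Competitive equilibrium: 220 − 0.335Q = 156.375 + 0.22Q → Q* = 114.6396, P* = 181.5957.
At the ceiling P = 170.2, quantity supplied = (170.2 − 156.375)/0.22 = 62.8409.
Willingness to pay at Q' = 62.8409: 220 − 0.335·62.8409 = 198.9483.
ΔQ = 114.6396 − 62.8409 = 51.7987; wedge = 198.9483 − 170.2 = 28.7483.
DWL = ½ × 51.7987 × 28.7483 = $744.56.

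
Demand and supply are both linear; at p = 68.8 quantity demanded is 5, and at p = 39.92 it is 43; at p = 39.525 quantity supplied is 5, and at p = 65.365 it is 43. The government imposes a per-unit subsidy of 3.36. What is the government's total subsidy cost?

92.95

Demand slope = (39.92 − 68.8)/(43 − 5) = −0.76, so p = 72.6 − 0.76q.
Supply slope = (65.365 − 39.525)/(43 − 5) = 0.68, so p = 36.125 + 0.68q.
Competitive equilibrium: 72.6 − 0.76q = 36.125 + 0.68q → q* = 25.3299, p* = 53.3493.
The subsidy lowers effective supply by 3.36: p = 32.765 + 0.68q.
New quantity: 72.6 − 0.76q = 32.765 + 0.68q → q' = 27.6632.
Total subsidy cost = 3.36 × 27.6632 = 92.95.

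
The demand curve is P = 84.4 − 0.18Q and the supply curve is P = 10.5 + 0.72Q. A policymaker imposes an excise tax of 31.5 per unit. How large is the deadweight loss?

Competitive equilibrium: 84.4 − 0.18Q = 10.5 + 0.72Q → Q* = 82.1111, P* = 69.62.
With the tax, the buyer price exceeds the seller price by 31.5: (84.4 − 0.18Q) − (10.5 + 0.72Q) = 31.5 → Q' = 47.1111.
ΔQ = 82.1111 − 47.1111 = 35; the wedge equals the tax, 31.5.
Deadweight loss = ½ × 35 × 31.5 = 551.25.

551.25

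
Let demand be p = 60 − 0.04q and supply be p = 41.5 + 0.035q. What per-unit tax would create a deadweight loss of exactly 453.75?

Competitive equilibrium: 60 − 0.04q = 41.5 + 0.035q → q* = 246.6667, p* = 50.1333.
A tax t gives Δq = t/0.075 and wedge t, so DWL = t²/0.15.
t²/0.15 = 453.75 → t² = 68.0625 → t = 8.25.

8.25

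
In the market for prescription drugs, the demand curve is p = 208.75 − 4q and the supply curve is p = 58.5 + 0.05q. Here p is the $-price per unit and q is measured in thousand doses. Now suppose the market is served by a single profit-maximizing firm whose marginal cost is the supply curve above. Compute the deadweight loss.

$688.13 thousand

Competitive equilibrium: 208.75 − 4q = 58.5 + 0.05q → q* = 37.0988, p* = 60.3549.
Marginal revenue: MR = 208.75 − 8q. Set MR = MC: 208.75 − 8q = 58.5 + 0.05q → q_m = 18.6646.
Price p_m = 208.75 − 4·18.6646 = 134.0916; MC(q_m) = 58.5 + 0.05·18.6646 = 59.4332.
Competitive q* = 37.0988, so Δq = 18.4342; wedge = 134.0916 − 59.4332 = 74.6584.
DWL = ½ × 18.4342 × 74.6584 = $688.13 thousand.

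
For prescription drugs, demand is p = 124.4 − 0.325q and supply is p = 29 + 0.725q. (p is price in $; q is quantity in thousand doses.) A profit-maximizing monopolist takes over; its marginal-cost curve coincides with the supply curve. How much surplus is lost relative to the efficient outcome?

$242.12 thousand

Competitive equilibrium: 124.4 − 0.325q = 29 + 0.725q → q* = 90.8571, p* = 94.8714.
Marginal revenue: MR = 124.4 − 0.65q. Set MR = MC: 124.4 − 0.65q = 29 + 0.725q → q_m = 69.3818.
Price p_m = 124.4 − 0.325·69.3818 = 101.8509; MC(q_m) = 29 + 0.725·69.3818 = 79.3018.
Competitive q* = 90.8571, so Δq = 21.4753; wedge = 101.8509 − 79.3018 = 22.5491.
DWL = ½ × 21.4753 × 22.5491 = $242.12 thousand.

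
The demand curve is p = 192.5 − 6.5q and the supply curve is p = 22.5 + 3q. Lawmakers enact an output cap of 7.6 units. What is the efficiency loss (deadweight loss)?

503.41

Competitive equilibrium: 192.5 − 6.5q = 22.5 + 3q → q* = 17.8947, p* = 76.1842.
At q = 7.6: demand price = 192.5 − 6.5·7.6 = 143.1; supply price = 22.5 + 3·7.6 = 45.3.
Δq = 17.8947 − 7.6 = 10.2947; wedge = 143.1 − 45.3 = 97.8.
Welfare loss = ½ × 10.2947 × 97.8 = 503.41.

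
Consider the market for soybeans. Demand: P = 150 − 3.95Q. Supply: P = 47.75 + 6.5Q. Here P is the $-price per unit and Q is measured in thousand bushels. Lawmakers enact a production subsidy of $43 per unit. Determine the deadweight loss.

$88.47 thousand

Competitive equilibrium: 150 − 3.95Q = 47.75 + 6.5Q → Q* = 9.7847, P* = 111.3505.
The subsidy lowers effective supply by 43: P = 4.75 + 6.5Q.
New quantity: 150 − 3.95Q = 4.75 + 6.5Q → Q' = 13.8995.
Overproduction ΔQ = 13.8995 − 9.7847 = 4.1148; wedge = subsidy = 43.
The triangle = ½ × 4.1148 × 43 = $88.47 thousand.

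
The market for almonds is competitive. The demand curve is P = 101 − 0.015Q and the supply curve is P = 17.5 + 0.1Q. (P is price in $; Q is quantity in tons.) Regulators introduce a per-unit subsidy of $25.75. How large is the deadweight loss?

$2882.88

Competitive equilibrium: 101 − 0.015Q = 17.5 + 0.1Q → Q* = 726.087, P* = 90.1087.
The subsidy lowers effective supply by 25.75: P = 0.1Q − 8.25.
New quantity: 101 − 0.015Q = 0.1Q − 8.25 → Q' = 950.
Overproduction ΔQ = 950 − 726.087 = 223.913; wedge = subsidy = 25.75.
Deadweight loss = ½ × 223.913 × 25.75 = $2882.88.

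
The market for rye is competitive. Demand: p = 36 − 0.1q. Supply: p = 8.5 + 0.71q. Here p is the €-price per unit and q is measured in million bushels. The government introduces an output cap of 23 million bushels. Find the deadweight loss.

€48.57 million

Competitive equilibrium: 36 − 0.1q = 8.5 + 0.71q → q* = 33.9506, p* = 32.6049.
At q = 23: demand price = 36 − 0.1·23 = 33.7; supply price = 8.5 + 0.71·23 = 24.83.
Δq = 33.9506 − 23 = 10.9506; wedge = 33.7 − 24.83 = 8.87.
Welfare loss = ½ × 10.9506 × 8.87 = €48.57 million.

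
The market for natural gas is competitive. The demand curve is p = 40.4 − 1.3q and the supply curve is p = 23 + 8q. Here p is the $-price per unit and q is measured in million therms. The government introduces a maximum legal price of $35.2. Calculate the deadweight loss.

$0.56 million

Competitive equilibrium: 40.4 − 1.3q = 23 + 8q → q* = 1.871, p* = 37.9677.
At the ceiling p = 35.2, quantity supplied = (35.2 − 23)/8 = 1.525.
Willingness to pay at q' = 1.525: 40.4 − 1.3·1.525 = 38.4175.
Δq = 1.871 − 1.525 = 0.346; wedge = 38.4175 − 35.2 = 3.2175.
Deadweight loss = ½ × 0.346 × 3.2175 = $0.56 million.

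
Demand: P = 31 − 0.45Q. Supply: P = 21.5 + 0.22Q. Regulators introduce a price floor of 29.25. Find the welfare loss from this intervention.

Competitive equilibrium: 31 − 0.45Q = 21.5 + 0.22Q → Q* = 14.1791, P* = 24.6194.
At the floor P = 29.25, quantity demanded = (31 − 29.25)/0.45 = 3.8889.
Sellers' marginal cost at Q' = 3.8889: 21.5 + 0.22·3.8889 = 22.3556.
ΔQ = 14.1791 − 3.8889 = 10.2902; wedge = 29.25 − 22.3556 = 6.8944.
Welfare loss = ½ × 10.2902 × 6.8944 = 35.47.

35.47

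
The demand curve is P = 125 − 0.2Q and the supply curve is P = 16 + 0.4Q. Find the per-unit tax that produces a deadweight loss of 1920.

Competitive equilibrium: 125 − 0.2Q = 16 + 0.4Q → Q* = 181.6667, P* = 88.6667.
A tax t gives ΔQ = t/0.6 and wedge t, so DWL = t²/1.2.
t²/1.2 = 1920 → t² = 2304 → t = 48.

48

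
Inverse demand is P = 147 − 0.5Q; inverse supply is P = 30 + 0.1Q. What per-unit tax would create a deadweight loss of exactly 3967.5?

Competitive equilibrium: 147 − 0.5Q = 30 + 0.1Q → Q* = 195, P* = 49.5.
A tax t gives ΔQ = t/0.6 and wedge t, so DWL = t²/1.2.
t²/1.2 = 3967.5 → t² = 4761 → t = 69.

69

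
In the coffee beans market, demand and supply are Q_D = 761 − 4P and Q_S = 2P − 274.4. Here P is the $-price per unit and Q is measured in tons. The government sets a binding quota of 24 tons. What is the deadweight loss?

$819

In inverse form: demand P = 190.25 − 0.25Q, supply P = 137.2 + 0.5Q.
Competitive equilibrium: 190.25 − 0.25Q = 137.2 + 0.5Q → Q* = 70.7333, P* = 172.5667.
At Q = 24: demand price = 190.25 − 0.25·24 = 184.25; supply price = 137.2 + 0.5·24 = 149.2.
ΔQ = 70.7333 − 24 = 46.7333; wedge = 184.25 − 149.2 = 35.05.
The triangle = ½ × 46.7333 × 35.05 = $819.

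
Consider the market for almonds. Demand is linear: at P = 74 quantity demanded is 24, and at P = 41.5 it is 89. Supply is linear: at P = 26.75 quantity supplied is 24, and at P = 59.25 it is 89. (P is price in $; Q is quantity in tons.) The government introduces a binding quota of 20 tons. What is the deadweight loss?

$1313.28

Demand slope = (41.5 − 74)/(89 − 24) = −0.5, so P = 86 − 0.5Q.
Supply slope = (59.25 − 26.75)/(89 − 24) = 0.5, so P = 14.75 + 0.5Q.
Competitive equilibrium: 86 − 0.5Q = 14.75 + 0.5Q → Q* = 71.25, P* = 50.375.
At Q = 20: demand price = 86 − 0.5·20 = 76; supply price = 14.75 + 0.5·20 = 24.75.
ΔQ = 71.25 − 20 = 51.25; wedge = 76 − 24.75 = 51.25.
DWL = ½ × 51.25 × 51.25 = $1313.28.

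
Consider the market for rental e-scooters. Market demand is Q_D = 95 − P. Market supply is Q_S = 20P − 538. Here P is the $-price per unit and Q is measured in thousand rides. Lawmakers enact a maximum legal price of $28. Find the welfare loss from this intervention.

$964.29 thousand

In inverse form: demand P = 95 − Q, supply P = 26.9 + 0.05Q.
Competitive equilibrium: 95 − Q = 26.9 + 0.05Q → Q* = 64.85714, P* = 30.14286.
At the ceiling P = 28, quantity supplied = (28 − 26.9)/0.05 = 22.
Willingness to pay at Q' = 22: 95 − 1·22 = 73.
ΔQ = 64.85714 − 22 = 42.85714; wedge = 73 − 28 = 45.
DWL = ½ × 42.85714 × 45 = $964.29 thousand.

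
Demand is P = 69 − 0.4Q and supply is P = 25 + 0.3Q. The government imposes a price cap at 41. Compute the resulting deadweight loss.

Competitive equilibrium: 69 − 0.4Q = 25 + 0.3Q → Q* = 62.8571, P* = 43.8571.
At the ceiling P = 41, quantity supplied = (41 − 25)/0.3 = 53.3333.
Willingness to pay at Q' = 53.3333: 69 − 0.4·53.3333 = 47.6667.
ΔQ = 62.8571 − 53.3333 = 9.5238; wedge = 47.6667 − 41 = 6.6667.
Welfare loss = ½ × 9.5238 × 6.6667 = 31.75.

31.75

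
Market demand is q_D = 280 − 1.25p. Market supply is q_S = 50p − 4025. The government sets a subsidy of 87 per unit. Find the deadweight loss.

4615.24

In inverse form: demand p = 224 − 0.8q, supply p = 80.5 + 0.02q.
Competitive equilibrium: 224 − 0.8q = 80.5 + 0.02q → q* = 175, p* = 84.
The subsidy lowers effective supply by 87: p = 0.02q − 6.5.
New quantity: 224 − 0.8q = 0.02q − 6.5 → q' = 281.09756.
Overproduction Δq = 281.09756 − 175 = 106.09756; wedge = subsidy = 87.
The triangle = ½ × 106.09756 × 87 = 4615.24.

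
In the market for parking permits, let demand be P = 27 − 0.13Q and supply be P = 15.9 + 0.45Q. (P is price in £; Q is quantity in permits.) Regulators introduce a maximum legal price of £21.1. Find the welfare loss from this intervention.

£16.67

Competitive equilibrium: 27 − 0.13Q = 15.9 + 0.45Q → Q* = 19.1379, P* = 24.5121.
At the ceiling P = 21.1, quantity supplied = (21.1 − 15.9)/0.45 = 11.5556.
Willingness to pay at Q' = 11.5556: 27 − 0.13·11.5556 = 25.4978.
ΔQ = 19.1379 − 11.5556 = 7.5823; wedge = 25.4978 − 21.1 = 4.3978.
DWL = ½ × 7.5823 × 4.3978 = £16.67.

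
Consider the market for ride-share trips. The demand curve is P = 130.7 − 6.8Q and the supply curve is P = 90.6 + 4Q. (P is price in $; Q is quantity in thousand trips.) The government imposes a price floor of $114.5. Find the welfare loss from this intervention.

$9.56 thousand

Competitive equilibrium: 130.7 − 6.8Q = 90.6 + 4Q → Q* = 3.713, P* = 105.4519.
At the floor P = 114.5, quantity demanded = (130.7 − 114.5)/6.8 = 2.3824.
Sellers' marginal cost at Q' = 2.3824: 90.6 + 4·2.3824 = 100.1296.
ΔQ = 3.713 − 2.3824 = 1.3306; wedge = 114.5 − 100.1296 = 14.3704.
Welfare loss = ½ × 1.3306 × 14.3704 = $9.56 thousand.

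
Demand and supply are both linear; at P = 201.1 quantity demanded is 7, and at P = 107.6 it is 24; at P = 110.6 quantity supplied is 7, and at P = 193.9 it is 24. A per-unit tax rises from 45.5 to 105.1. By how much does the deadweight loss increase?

431.53

Demand slope = (107.6 − 201.1)/(24 − 7) = −5.5, so P = 239.6 − 5.5Q.
Supply slope = (193.9 − 110.6)/(24 − 7) = 4.9, so P = 76.3 + 4.9Q.
Competitive equilibrium: 239.6 − 5.5Q = 76.3 + 4.9Q → Q* = 15.7019, P* = 153.2394.
For a per-unit tax t: ΔQ = t/10.4, so DWL = ½·t·(t/10.4) = t²/20.8.
At t = 45.5: DWL = 99.531. At t = 105.1: DWL = 531.058.
Increase = 531.058 − 99.531 = 431.53.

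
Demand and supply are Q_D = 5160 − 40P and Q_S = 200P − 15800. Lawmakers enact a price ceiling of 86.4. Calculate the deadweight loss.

522.67

In inverse form: demand P = 129 − 0.025Q, supply P = 79 + 0.005Q.
Competitive equilibrium: 129 − 0.025Q = 79 + 0.005Q → Q* = 1666.6667, P* = 87.3333.
At the ceiling P = 86.4, quantity supplied = (86.4 − 79)/0.005 = 1480.
Willingness to pay at Q' = 1480: 129 − 0.025·1480 = 92.
ΔQ = 1666.6667 − 1480 = 186.6667; wedge = 92 − 86.4 = 5.6.
DWL = ½ × 186.6667 × 5.6 = 522.67.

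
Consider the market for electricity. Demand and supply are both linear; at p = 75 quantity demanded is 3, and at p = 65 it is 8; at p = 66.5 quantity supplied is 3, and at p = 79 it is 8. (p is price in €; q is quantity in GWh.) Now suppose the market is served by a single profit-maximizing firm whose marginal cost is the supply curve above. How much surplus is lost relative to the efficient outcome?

Demand slope = (65 − 75)/(8 − 3) = −2, so p = 81 − 2q.
Supply slope = (79 − 66.5)/(8 − 3) = 2.5, so p = 59 + 2.5q.
Competitive equilibrium: 81 − 2q = 59 + 2.5q → q* = 4.8889, p* = 71.2222.
Marginal revenue: MR = 81 − 4q. Set MR = MC: 81 − 4q = 59 + 2.5q → q_m = 3.3846.
Price p_m = 81 − 2·3.3846 = 74.2308; MC(q_m) = 59 + 2.5·3.3846 = 67.4615.
Competitive q* = 4.8889, so Δq = 1.5043; wedge = 74.2308 − 67.4615 = 6.7693.
The triangle = ½ × 1.5043 × 6.7693 = €5.09.

€5.09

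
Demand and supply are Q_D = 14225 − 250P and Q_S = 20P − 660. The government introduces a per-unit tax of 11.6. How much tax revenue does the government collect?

2642.22

In inverse form: demand P = 56.9 − 0.004Q, supply P = 33 + 0.05Q.
Competitive equilibrium: 56.9 − 0.004Q = 33 + 0.05Q → Q* = 442.5926, P* = 55.1296.
With the tax, the buyer price exceeds the seller price by 11.6: (56.9 − 0.004Q) − (33 + 0.05Q) = 11.6 → Q' = 227.7778.
Tax revenue = 11.6 × 227.7778 = 2642.22.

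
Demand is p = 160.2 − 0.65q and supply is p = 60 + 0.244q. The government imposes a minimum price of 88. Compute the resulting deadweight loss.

Competitive equilibrium: 160.2 − 0.65q = 60 + 0.244q → q* = 112.0805, p* = 87.3477.
At the floor p = 88, quantity demanded = (160.2 − 88)/0.65 = 111.0769.
Sellers' marginal cost at q' = 111.0769: 60 + 0.244·111.0769 = 87.1028.
Δq = 112.0805 − 111.0769 = 1.0036; wedge = 88 − 87.1028 = 0.8972.
The triangle = ½ × 1.0036 × 0.8972 = 0.45.

0.45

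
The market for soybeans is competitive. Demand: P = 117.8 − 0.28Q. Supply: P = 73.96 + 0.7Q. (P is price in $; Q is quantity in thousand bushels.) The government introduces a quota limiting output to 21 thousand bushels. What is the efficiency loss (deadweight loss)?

$276.03 thousand

Competitive equilibrium: 117.8 − 0.28Q = 73.96 + 0.7Q → Q* = 44.7347, P* = 105.2743.
At Q = 21: demand price = 117.8 − 0.28·21 = 111.92; supply price = 73.96 + 0.7·21 = 88.66.
ΔQ = 44.7347 − 21 = 23.7347; wedge = 111.92 − 88.66 = 23.26.
DWL = ½ × 23.7347 × 23.26 = $276.03 thousand.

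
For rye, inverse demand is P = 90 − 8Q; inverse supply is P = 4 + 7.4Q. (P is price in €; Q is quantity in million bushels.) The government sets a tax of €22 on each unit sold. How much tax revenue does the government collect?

Competitive equilibrium: 90 − 8Q = 4 + 7.4Q → Q* = 5.5844, P* = 45.3247.
With the tax, the buyer price exceeds the seller price by 22: (90 − 8Q) − (4 + 7.4Q) = 22 → Q' = 4.1558.
Tax revenue = 22 × 4.1558 = €91.43 million.

€91.43 million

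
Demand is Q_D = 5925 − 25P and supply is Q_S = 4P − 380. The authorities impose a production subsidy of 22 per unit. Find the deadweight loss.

In inverse form: demand P = 237 − 0.04Q, supply P = 95 + 0.25Q.
Competitive equilibrium: 237 − 0.04Q = 95 + 0.25Q → Q* = 489.6552, P* = 217.4138.
The subsidy lowers effective supply by 22: P = 73 + 0.25Q.
New quantity: 237 − 0.04Q = 73 + 0.25Q → Q' = 565.5172.
Overproduction ΔQ = 565.5172 − 489.6552 = 75.862; wedge = subsidy = 22.
DWL = ½ × 75.862 × 22 = 834.48.

834.48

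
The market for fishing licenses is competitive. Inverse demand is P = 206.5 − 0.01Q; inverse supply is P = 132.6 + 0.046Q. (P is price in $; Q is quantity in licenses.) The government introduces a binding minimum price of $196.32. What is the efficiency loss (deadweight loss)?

Competitive equilibrium: 206.5 − 0.01Q = 132.6 + 0.046Q → Q* = 1319.6429, P* = 193.3036.
At the floor P = 196.32, quantity demanded = (206.5 − 196.32)/0.01 = 1018.
Sellers' marginal cost at Q' = 1018: 132.6 + 0.046·1018 = 179.428.
ΔQ = 1319.6429 − 1018 = 301.6429; wedge = 196.32 − 179.428 = 16.892.
The triangle = ½ × 301.6429 × 16.892 = $2547.68.

$2547.68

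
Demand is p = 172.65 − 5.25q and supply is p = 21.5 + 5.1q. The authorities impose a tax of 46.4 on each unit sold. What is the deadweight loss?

Competitive equilibrium: 172.65 − 5.25q = 21.5 + 5.1q → q* = 14.6039, p* = 95.9797.
With the tax, the buyer price exceeds the seller price by 46.4: (172.65 − 5.25q) − (21.5 + 5.1q) = 46.4 → q' = 10.1208.
Δq = 14.6039 − 10.1208 = 4.4831; the wedge equals the tax, 46.4.
DWL = ½ × 4.4831 × 46.4 = 104.01.

104.01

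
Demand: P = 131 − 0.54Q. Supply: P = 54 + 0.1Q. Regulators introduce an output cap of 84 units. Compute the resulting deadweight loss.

Competitive equilibrium: 131 − 0.54Q = 54 + 0.1Q → Q* = 120.3125, P* = 66.0313.
At Q = 84: demand price = 131 − 0.54·84 = 85.64; supply price = 54 + 0.1·84 = 62.4.
ΔQ = 120.3125 − 84 = 36.3125; wedge = 85.64 − 62.4 = 23.24.
Deadweight loss = ½ × 36.3125 × 23.24 = 421.95.

421.95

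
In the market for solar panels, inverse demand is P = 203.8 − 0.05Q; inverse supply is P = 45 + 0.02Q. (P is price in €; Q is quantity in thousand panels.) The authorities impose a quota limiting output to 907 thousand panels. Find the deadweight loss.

Competitive equilibrium: 203.8 − 0.05Q = 45 + 0.02Q → Q* = 2268.5714, P* = 90.3714.
At Q = 907: demand price = 203.8 − 0.05·907 = 158.45; supply price = 45 + 0.02·907 = 63.14.
ΔQ = 2268.5714 − 907 = 1361.5714; wedge = 158.45 − 63.14 = 95.31.
Deadweight loss = ½ × 1361.5714 × 95.31 = €64885.69 thousand.

€64885.69 thousand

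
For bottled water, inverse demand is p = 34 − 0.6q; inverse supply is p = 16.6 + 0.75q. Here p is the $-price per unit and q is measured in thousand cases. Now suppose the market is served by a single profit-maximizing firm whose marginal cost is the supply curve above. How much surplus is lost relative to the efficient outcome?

$10.62 thousand

Competitive equilibrium: 34 − 0.6q = 16.6 + 0.75q → q* = 12.8889, p* = 26.2667.
Marginal revenue: MR = 34 − 1.2q. Set MR = MC: 34 − 1.2q = 16.6 + 0.75q → q_m = 8.9231.
Price p_m = 34 − 0.6·8.9231 = 28.6461; MC(q_m) = 16.6 + 0.75·8.9231 = 23.2923.
Competitive q* = 12.8889, so Δq = 3.9658; wedge = 28.6461 − 23.2923 = 5.3538.
Welfare loss = ½ × 3.9658 × 5.3538 = $10.62 thousand.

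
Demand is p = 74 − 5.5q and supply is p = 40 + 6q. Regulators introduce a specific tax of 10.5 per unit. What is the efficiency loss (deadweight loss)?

Competitive equilibrium: 74 − 5.5q = 40 + 6q → q* = 2.9565, p* = 57.7391.
With the tax, the buyer price exceeds the seller price by 10.5: (74 − 5.5q) − (40 + 6q) = 10.5 → q' = 2.0435.
Δq = 2.9565 − 2.0435 = 0.913; the wedge equals the tax, 10.5.
Welfare loss = ½ × 0.913 × 10.5 = 4.79.

4.79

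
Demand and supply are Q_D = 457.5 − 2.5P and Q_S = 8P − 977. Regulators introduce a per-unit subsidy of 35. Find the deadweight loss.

In inverse form: demand P = 183 − 0.4Q, supply P = 122.125 + 0.125Q.
Competitive equilibrium: 183 − 0.4Q = 122.125 + 0.125Q → Q* = 115.9524, P* = 136.619.
The subsidy lowers effective supply by 35: P = 87.125 + 0.125Q.
New quantity: 183 − 0.4Q = 87.125 + 0.125Q → Q' = 182.619.
Overproduction ΔQ = 182.619 − 115.9524 = 66.6666; wedge = subsidy = 35.
Deadweight loss = ½ × 66.6666 × 35 = 1166.67.

1166.67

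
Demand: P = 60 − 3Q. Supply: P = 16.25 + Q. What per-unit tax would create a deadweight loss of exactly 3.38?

Competitive equilibrium: 60 − 3Q = 16.25 + Q → Q* = 10.9375, P* = 27.1875.
A tax t gives ΔQ = t/4 and wedge t, so DWL = t²/8.
t²/8 = 3.38 → t² = 27.04 → t = 5.2.

5.2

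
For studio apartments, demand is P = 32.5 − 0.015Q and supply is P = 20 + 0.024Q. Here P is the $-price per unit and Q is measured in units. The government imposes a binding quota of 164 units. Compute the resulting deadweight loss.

Competitive equilibrium: 32.5 − 0.015Q = 20 + 0.024Q → Q* = 320.5128, P* = 27.6923.
At Q = 164: demand price = 32.5 − 0.015·164 = 30.04; supply price = 20 + 0.024·164 = 23.936.
ΔQ = 320.5128 − 164 = 156.5128; wedge = 30.04 − 23.936 = 6.104.
DWL = ½ × 156.5128 × 6.104 = $477.68.

$477.68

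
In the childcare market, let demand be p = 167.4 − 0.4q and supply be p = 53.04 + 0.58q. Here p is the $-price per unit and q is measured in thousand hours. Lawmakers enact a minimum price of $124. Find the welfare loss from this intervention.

Competitive equilibrium: 167.4 − 0.4q = 53.04 + 0.58q → q* = 116.6939, p* = 120.7224.
At the floor p = 124, quantity demanded = (167.4 − 124)/0.4 = 108.5.
Sellers' marginal cost at q' = 108.5: 53.04 + 0.58·108.5 = 115.97.
Δq = 116.6939 − 108.5 = 8.1939; wedge = 124 − 115.97 = 8.03.
Deadweight loss = ½ × 8.1939 × 8.03 = $32.90 thousand.

$32.90 thousand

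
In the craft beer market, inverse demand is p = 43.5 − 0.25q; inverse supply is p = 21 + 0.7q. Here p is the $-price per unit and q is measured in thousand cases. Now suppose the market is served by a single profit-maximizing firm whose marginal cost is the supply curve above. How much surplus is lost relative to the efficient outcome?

$11.56 thousand

Competitive equilibrium: 43.5 − 0.25q = 21 + 0.7q → q* = 23.6842, p* = 37.5789.
Marginal revenue: MR = 43.5 − 0.5q. Set MR = MC: 43.5 − 0.5q = 21 + 0.7q → q_m = 18.75.
Price p_m = 43.5 − 0.25·18.75 = 38.8125; MC(q_m) = 21 + 0.7·18.75 = 34.125.
Competitive q* = 23.6842, so Δq = 4.9342; wedge = 38.8125 − 34.125 = 4.6875.
Deadweight loss = ½ × 4.9342 × 4.6875 = $11.56 thousand.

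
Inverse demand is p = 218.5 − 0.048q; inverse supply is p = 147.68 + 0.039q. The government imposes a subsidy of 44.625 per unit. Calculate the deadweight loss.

11444.77

Competitive equilibrium: 218.5 − 0.048q = 147.68 + 0.039q → q* = 814.023, p* = 179.4269.
The subsidy lowers effective supply by 44.625: p = 103.055 + 0.039q.
New quantity: 218.5 − 0.048q = 103.055 + 0.039q → q' = 1326.954.
Overproduction Δq = 1326.954 − 814.023 = 512.931; wedge = subsidy = 44.625.
Deadweight loss = ½ × 512.931 × 44.625 = 11444.77.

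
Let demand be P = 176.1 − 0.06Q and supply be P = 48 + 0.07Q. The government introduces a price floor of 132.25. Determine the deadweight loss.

Competitive equilibrium: 176.1 − 0.06Q = 48 + 0.07Q → Q* = 985.38462, P* = 116.97692.
At the floor P = 132.25, quantity demanded = (176.1 − 132.25)/0.06 = 730.83333.
Sellers' marginal cost at Q' = 730.83333: 48 + 0.07·730.83333 = 99.15833.
ΔQ = 985.38462 − 730.83333 = 254.55129; wedge = 132.25 − 99.15833 = 33.09167.
The triangle = ½ × 254.55129 × 33.09167 = 4211.76.

4211.76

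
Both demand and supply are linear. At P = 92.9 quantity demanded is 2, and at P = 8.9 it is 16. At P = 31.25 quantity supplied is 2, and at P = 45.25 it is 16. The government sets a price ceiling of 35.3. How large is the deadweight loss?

79.21

Demand slope = (8.9 − 92.9)/(16 − 2) = −6, so P = 104.9 − 6Q.
Supply slope = (45.25 − 31.25)/(16 − 2) = 1, so P = 29.25 + Q.
Competitive equilibrium: 104.9 − 6Q = 29.25 + Q → Q* = 10.8071, P* = 40.0571.
At the ceiling P = 35.3, quantity supplied = (35.3 − 29.25)/1 = 6.05.
Willingness to pay at Q' = 6.05: 104.9 − 6·6.05 = 68.6.
ΔQ = 10.8071 − 6.05 = 4.7571; wedge = 68.6 − 35.3 = 33.3.
DWL = ½ × 4.7571 × 33.3 = 79.21.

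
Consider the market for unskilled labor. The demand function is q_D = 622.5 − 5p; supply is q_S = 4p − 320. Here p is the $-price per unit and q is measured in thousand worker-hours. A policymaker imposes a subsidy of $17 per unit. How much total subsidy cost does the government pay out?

In inverse form: demand p = 124.5 − 0.2q, supply p = 80 + 0.25q.
Competitive equilibrium: 124.5 − 0.2q = 80 + 0.25q → q* = 98.8889, p* = 104.7222.
The subsidy lowers effective supply by 17: p = 63 + 0.25q.
New quantity: 124.5 − 0.2q = 63 + 0.25q → q' = 136.6667.
Total subsidy cost = 17 × 136.6667 = $2323.33 thousand.

$2323.33 thousand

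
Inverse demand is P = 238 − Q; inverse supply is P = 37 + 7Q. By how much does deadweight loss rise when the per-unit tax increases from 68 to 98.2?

Competitive equilibrium: 238 − Q = 37 + 7Q → Q* = 25.125, P* = 212.875.
For a per-unit tax t: ΔQ = t/8, so DWL = ½·t·(t/8) = t²/16.
At t = 68: DWL = 289. At t = 98.2: DWL = 602.703.
Increase = 602.703 − 289 = 313.70.

313.70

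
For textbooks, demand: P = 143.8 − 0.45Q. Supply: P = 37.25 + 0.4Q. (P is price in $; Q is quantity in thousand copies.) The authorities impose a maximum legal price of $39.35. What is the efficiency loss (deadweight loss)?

$6130.50 thousand

Competitive equilibrium: 143.8 − 0.45Q = 37.25 + 0.4Q → Q* = 125.3529, P* = 87.3912.
At the ceiling P = 39.35, quantity supplied = (39.35 − 37.25)/0.4 = 5.25.
Willingness to pay at Q' = 5.25: 143.8 − 0.45·5.25 = 141.4375.
ΔQ = 125.3529 − 5.25 = 120.1029; wedge = 141.4375 − 39.35 = 102.0875.
DWL = ½ × 120.1029 × 102.0875 = $6130.50 thousand.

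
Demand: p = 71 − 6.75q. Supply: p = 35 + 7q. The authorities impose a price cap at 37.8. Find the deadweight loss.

Competitive equilibrium: 71 − 6.75q = 35 + 7q → q* = 2.6182, p* = 53.3273.
At the ceiling p = 37.8, quantity supplied = (37.8 − 35)/7 = 0.4.
Willingness to pay at q' = 0.4: 71 − 6.75·0.4 = 68.3.
Δq = 2.6182 − 0.4 = 2.2182; wedge = 68.3 − 37.8 = 30.5.
DWL = ½ × 2.2182 × 30.5 = 33.83.

33.83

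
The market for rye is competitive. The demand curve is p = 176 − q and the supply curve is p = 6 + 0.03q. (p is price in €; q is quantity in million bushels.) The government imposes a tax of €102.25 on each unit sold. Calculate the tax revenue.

Competitive equilibrium: 176 − q = 6 + 0.03q → q* = 165.0485, p* = 10.9515.
With the tax, the buyer price exceeds the seller price by 102.25: (176 − q) − (6 + 0.03q) = 102.25 → q' = 65.7767.
Tax revenue = 102.25 × 65.7767 = €6725.67 million.

€6725.67 million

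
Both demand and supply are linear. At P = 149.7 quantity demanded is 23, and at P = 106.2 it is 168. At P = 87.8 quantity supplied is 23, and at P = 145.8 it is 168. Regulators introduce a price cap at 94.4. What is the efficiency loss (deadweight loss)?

Demand slope = (106.2 − 149.7)/(168 − 23) = −0.3, so P = 156.6 − 0.3Q.
Supply slope = (145.8 − 87.8)/(168 − 23) = 0.4, so P = 78.6 + 0.4Q.
Competitive equilibrium: 156.6 − 0.3Q = 78.6 + 0.4Q → Q* = 111.4286, P* = 123.1714.
At the ceiling P = 94.4, quantity supplied = (94.4 − 78.6)/0.4 = 39.5.
Willingness to pay at Q' = 39.5: 156.6 − 0.3·39.5 = 144.75.
ΔQ = 111.4286 − 39.5 = 71.9286; wedge = 144.75 − 94.4 = 50.35.
DWL = ½ × 71.9286 × 50.35 = 1810.80.

1810.80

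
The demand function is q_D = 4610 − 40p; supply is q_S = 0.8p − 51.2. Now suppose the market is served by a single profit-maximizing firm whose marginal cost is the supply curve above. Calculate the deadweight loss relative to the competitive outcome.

0.38

In inverse form: demand p = 115.25 − 0.025q, supply p = 64 + 1.25q.
Competitive equilibrium: 115.25 − 0.025q = 64 + 1.25q → q* = 40.1961, p* = 114.2451.
Marginal revenue: MR = 115.25 − 0.05q. Set MR = MC: 115.25 − 0.05q = 64 + 1.25q → q_m = 39.4231.
Price p_m = 115.25 − 0.025·39.4231 = 114.2644; MC(q_m) = 64 + 1.25·39.4231 = 113.2789.
Competitive q* = 40.1961, so Δq = 0.773; wedge = 114.2644 − 113.2789 = 0.9855.
Deadweight loss = ½ × 0.773 × 0.9855 = 0.38.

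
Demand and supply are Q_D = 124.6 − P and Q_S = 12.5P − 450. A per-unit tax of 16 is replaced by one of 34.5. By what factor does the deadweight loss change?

In inverse form: demand P = 124.6 − Q, supply P = 36 + 0.08Q.
Competitive equilibrium: 124.6 − Q = 36 + 0.08Q → Q* = 82.037, P* = 42.563.
For a per-unit tax t: ΔQ = t/1.08, so DWL = ½·t·(t/1.08) = t²/2.16.
At t = 16: DWL = 118.519. At t = 34.5: DWL = 551.042.
Ratio = (34.5/16)² = 4.649.

4.649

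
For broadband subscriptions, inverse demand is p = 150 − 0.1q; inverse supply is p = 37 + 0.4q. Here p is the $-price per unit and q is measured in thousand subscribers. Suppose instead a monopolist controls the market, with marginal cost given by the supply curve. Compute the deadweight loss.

Competitive equilibrium: 150 − 0.1q = 37 + 0.4q → q* = 226, p* = 127.4.
Marginal revenue: MR = 150 − 0.2q. Set MR = MC: 150 − 0.2q = 37 + 0.4q → q_m = 188.33333.
Price p_m = 150 − 0.1·188.33333 = 131.16667; MC(q_m) = 37 + 0.4·188.33333 = 112.33333.
Competitive q* = 226, so Δq = 37.66667; wedge = 131.16667 − 112.33333 = 18.83334.
Welfare loss = ½ × 37.66667 × 18.83334 = $354.69 thousand.

$354.69 thousand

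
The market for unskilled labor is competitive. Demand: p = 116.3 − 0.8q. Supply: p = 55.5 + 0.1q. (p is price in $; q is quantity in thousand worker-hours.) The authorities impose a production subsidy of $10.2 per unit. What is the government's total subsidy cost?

Competitive equilibrium: 116.3 − 0.8q = 55.5 + 0.1q → q* = 67.5556, p* = 62.2556.
The subsidy lowers effective supply by 10.2: p = 45.3 + 0.1q.
New quantity: 116.3 − 0.8q = 45.3 + 0.1q → q' = 78.8889.
Total subsidy cost = 10.2 × 78.8889 = $804.67 thousand.

$804.67 thousand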